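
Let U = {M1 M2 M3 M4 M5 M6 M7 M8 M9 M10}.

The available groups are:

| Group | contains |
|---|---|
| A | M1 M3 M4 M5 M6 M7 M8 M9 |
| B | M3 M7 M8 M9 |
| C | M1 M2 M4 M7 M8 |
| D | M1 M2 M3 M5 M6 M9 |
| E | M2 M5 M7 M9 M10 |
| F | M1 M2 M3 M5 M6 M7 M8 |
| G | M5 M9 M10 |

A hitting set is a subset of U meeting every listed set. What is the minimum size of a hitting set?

The 2 items {M5, M8} hit every group.
The groups C, G are pairwise disjoint, so any hitting set needs a separate item for each — at least 2. Hence 2 is optimal.

2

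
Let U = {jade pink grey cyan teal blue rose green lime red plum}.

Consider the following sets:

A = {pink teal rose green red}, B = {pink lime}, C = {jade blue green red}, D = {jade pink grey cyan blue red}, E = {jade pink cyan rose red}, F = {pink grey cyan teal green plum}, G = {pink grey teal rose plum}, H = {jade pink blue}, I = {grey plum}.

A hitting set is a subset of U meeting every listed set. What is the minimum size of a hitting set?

3

T = {jade, pink, plum} meets every set (each contains at least one member of T), and |T| = 3.
The sets B, C, I are pairwise disjoint, so any hitting set needs a separate point for each — at least 3. Hence 3 is optimal.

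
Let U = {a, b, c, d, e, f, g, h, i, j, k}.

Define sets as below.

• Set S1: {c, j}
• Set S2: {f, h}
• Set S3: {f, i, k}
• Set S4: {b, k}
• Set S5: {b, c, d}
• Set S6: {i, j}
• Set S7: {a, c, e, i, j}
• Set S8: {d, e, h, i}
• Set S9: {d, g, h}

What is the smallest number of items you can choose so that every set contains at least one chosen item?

4

The 4 items {b, h, i, j} hit every set.
No choice of 3 items meets every set, so 4 is the minimum.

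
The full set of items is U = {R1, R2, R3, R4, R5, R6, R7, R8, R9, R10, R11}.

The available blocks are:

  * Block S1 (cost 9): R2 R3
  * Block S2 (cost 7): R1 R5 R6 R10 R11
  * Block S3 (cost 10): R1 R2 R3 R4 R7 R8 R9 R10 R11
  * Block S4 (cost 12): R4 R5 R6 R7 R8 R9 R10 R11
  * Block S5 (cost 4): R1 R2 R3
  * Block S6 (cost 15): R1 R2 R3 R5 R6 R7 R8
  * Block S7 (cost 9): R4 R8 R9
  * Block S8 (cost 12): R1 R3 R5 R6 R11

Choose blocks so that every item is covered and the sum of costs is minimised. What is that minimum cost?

16

S4, S5 together cover every item (S4 ∪ S5 = {R1, R2, R3, R4, R5, R6, R7, R8, R9, R10, R11}); total cost 12 + 4 = 16.
The greedy pick S3, S2 costs 17; no covering selection beats 16.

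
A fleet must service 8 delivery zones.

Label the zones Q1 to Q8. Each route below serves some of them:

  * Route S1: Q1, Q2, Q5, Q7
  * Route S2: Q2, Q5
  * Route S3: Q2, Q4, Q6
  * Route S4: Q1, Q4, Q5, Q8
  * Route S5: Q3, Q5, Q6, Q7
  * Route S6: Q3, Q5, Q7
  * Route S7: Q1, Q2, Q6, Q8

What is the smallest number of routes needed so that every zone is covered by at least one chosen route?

3

S1 and S4 and S5 together: S1 ∪ S4 ∪ S5 = {Q1, Q2, Q3, Q4, Q5, Q6, Q7, Q8} — every zone is covered.
No 2 of the 7 routes cover everything (all 21 combinations miss at least one zone), so 3 is optimal.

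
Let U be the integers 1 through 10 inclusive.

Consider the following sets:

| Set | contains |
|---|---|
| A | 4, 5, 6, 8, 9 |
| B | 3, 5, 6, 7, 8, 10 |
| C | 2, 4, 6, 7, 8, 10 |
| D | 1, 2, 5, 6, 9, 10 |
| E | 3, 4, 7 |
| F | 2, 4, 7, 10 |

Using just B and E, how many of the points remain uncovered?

3

Union of B, E = {3, 4, 5, 6, 7, 8, 10}.
Not covered: 1, 2, 9 — 3 points.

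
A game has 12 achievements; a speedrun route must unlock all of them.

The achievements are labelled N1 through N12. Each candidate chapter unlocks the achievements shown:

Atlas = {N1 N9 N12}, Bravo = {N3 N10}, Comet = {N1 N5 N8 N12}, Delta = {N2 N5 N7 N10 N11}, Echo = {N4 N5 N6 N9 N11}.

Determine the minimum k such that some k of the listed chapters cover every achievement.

4

Take {Bravo, Comet, Delta, Echo}. Their union is {N1, N2, N3, N4, N5, N6, N7, N8, N9, N10, N11, N12}, which is all 12 achievements.
Only Delta contains N2, so Delta is forced; the remaining 7 achievements need at least 3 more chapters (each remaining chapter adds at most 3) — so at least 4 chapters are needed, and 4 is optimal.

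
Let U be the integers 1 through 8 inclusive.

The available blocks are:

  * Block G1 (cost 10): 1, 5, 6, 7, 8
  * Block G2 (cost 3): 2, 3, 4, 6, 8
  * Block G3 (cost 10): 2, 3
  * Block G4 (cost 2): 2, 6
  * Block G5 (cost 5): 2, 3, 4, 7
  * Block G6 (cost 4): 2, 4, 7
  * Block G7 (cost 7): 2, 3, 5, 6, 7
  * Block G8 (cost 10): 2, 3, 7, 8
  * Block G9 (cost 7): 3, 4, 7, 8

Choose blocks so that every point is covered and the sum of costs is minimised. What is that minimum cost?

G1, G2 together cover every point (G1 ∪ G2 = {1, 2, 3, 4, 5, 6, 7, 8}); total cost 10 + 3 = 13.
No covering selection has total cost below 13.

13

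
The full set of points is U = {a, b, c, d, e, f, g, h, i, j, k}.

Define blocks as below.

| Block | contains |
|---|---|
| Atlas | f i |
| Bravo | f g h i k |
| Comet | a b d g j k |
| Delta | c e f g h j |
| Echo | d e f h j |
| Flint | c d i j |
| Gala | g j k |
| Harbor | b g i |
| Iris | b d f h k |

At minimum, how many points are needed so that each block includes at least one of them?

3

Take T = {g, h, i}. Each listed block contains at least one of these, so T is a hitting set of size 3.
No choice of 2 points meets every block, so 3 is the minimum.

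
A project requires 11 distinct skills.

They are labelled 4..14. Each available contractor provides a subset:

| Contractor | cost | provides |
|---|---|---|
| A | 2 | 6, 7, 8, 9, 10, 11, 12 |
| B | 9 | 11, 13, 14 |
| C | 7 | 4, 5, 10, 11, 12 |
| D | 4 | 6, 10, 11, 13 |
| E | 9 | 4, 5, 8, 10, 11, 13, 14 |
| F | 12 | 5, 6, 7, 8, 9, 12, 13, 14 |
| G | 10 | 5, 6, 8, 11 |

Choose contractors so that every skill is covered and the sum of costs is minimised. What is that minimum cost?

A, E together cover every skill (A ∪ E = {4, 5, 6, 7, 8, 9, 10, 11, 12, 13, 14}); total cost 2 + 9 = 11.
No covering selection has total cost below 11.

11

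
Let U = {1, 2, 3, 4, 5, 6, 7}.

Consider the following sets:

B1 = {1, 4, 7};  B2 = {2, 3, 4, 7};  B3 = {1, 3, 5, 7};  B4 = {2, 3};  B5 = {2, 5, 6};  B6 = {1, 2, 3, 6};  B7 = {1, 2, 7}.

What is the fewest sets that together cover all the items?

3

B1, B5, and B6 cover everything between them: the union {1, 2, 3, 4, 5, 6, 7} is all of U.
No 2 of the 7 sets cover everything (all 21 combinations miss at least one item), so 3 is optimal.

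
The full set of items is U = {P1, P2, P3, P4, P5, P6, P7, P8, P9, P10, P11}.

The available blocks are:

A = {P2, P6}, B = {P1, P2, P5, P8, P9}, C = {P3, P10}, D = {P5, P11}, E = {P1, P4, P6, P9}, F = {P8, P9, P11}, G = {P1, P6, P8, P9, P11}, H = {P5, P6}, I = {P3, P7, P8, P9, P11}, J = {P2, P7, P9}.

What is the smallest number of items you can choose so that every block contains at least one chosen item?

4

The 4 items {P3, P6, P9, P11} hit every block.
No choice of 3 items meets every block, so 4 is the minimum.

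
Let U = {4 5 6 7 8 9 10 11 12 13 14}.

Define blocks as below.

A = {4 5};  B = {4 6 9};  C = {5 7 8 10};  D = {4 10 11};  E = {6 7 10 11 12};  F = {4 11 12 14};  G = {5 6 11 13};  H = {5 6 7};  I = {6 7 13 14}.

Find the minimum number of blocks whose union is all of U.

4

B, C, F, and G cover everything between them: the union {4, 5, 6, 7, 8, 9, 10, 11, 12, 13, 14} is all of U.
No 3 of the 9 blocks cover everything (all 84 combinations miss at least one item), so 4 is optimal.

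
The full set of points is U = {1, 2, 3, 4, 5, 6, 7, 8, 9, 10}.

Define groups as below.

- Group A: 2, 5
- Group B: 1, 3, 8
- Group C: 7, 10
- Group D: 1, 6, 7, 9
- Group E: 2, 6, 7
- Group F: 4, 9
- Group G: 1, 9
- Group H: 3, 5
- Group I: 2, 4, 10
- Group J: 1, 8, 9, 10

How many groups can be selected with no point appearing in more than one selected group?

4

A, B, C, F are pairwise disjoint (A={2,5}; B={1,3,8}; C={7,10}; F={4,9}).
Every remaining group overlaps one of these, and no 5 of the listed groups are pairwise disjoint, so 4 is the maximum.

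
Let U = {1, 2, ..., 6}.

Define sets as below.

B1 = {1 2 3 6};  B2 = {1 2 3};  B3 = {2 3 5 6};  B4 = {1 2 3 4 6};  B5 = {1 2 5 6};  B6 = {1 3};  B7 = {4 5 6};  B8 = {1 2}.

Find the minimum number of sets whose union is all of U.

B2 and B7 cover everything between them: the union {1, 2, 3, 4, 5, 6} is all of U.
No single set has all 6 items (the largest, B4, has 5), so 2 is optimal.

2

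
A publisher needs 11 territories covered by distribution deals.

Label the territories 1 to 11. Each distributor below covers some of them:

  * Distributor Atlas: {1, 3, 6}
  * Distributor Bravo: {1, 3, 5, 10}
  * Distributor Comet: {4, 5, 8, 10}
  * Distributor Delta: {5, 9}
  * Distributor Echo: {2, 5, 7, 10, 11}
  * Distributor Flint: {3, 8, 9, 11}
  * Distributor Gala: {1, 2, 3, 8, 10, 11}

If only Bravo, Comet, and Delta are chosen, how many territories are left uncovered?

Union of Bravo, Comet, Delta = {1, 3, 4, 5, 8, 9, 10}.
Not covered: 2, 6, 7, 11 — 4 territories.

4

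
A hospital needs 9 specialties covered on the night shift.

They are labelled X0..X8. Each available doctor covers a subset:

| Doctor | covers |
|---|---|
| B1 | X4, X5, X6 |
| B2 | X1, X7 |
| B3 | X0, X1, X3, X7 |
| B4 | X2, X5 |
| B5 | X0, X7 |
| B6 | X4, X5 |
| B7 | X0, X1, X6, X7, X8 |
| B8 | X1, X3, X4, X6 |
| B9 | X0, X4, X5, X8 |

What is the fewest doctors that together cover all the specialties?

Take {B4, B7, B8}. Their union is {X0, X1, X2, X3, X4, X5, X6, X7, X8}, which is all 9 specialties.
Only B4 contains X2, so B4 is forced; the remaining 7 specialties need at least 2 more doctors (each remaining doctor adds at most 5) — so at least 3 doctors are needed, and 3 is optimal.

3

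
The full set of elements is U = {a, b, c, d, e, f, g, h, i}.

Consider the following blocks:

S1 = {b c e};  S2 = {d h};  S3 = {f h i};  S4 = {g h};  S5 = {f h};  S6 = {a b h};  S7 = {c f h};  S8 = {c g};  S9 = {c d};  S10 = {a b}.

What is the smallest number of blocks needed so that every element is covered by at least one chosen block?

Take {S1, S2, S3, S4, S6}. Their union is {a, b, c, d, e, f, g, h, i}, which is all 9 elements.
No 4 of the 10 blocks cover everything (all 210 combinations miss at least one element), so 5 is optimal.

5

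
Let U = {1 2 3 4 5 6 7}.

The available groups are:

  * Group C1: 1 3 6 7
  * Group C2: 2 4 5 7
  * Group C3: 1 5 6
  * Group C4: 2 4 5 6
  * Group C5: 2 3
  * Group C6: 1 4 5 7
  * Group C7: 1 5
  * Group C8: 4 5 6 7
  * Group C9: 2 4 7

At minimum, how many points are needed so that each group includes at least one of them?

The 3 points {1, 2, 4} hit every group.
No choice of 2 points meets every group, so 3 is the minimum.

3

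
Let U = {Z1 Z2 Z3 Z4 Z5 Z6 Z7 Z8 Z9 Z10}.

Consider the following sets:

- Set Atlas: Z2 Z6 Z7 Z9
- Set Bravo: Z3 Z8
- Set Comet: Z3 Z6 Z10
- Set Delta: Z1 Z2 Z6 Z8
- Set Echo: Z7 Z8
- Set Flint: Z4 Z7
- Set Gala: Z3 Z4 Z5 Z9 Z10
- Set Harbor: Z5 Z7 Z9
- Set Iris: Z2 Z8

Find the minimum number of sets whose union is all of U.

3

Delta, Flint, and Gala cover everything between them: the union {Z1, Z2, Z3, Z4, Z5, Z6, Z7, Z8, Z9, Z10} is all of U.
Only Delta contains Z1, so Delta is forced; the remaining 6 items need at least 2 more sets (each remaining set adds at most 5) — so at least 3 sets are needed, and 3 is optimal.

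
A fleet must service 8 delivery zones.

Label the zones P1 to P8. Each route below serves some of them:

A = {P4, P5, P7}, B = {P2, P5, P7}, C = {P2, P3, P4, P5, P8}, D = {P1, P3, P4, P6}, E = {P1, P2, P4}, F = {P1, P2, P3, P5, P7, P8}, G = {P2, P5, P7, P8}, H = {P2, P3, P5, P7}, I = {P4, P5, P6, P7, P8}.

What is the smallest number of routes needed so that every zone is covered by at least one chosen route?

Take {F, I}. Their union is {P1, P2, P3, P4, P5, P6, P7, P8}, which is all 8 zones.
No single route has all 8 zones (the largest, F, has 6), so 2 is optimal.

2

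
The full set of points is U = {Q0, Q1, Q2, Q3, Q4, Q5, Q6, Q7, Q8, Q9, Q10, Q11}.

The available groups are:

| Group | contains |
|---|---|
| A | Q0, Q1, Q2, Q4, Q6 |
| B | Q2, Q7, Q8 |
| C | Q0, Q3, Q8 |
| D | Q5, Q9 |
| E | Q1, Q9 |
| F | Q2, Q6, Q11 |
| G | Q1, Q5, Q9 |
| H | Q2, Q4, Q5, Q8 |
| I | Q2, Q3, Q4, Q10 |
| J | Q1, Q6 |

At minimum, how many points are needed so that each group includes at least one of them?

The 4 points {Q2, Q6, Q8, Q9} hit every group.
No choice of 3 points meets every group, so 4 is the minimum.

4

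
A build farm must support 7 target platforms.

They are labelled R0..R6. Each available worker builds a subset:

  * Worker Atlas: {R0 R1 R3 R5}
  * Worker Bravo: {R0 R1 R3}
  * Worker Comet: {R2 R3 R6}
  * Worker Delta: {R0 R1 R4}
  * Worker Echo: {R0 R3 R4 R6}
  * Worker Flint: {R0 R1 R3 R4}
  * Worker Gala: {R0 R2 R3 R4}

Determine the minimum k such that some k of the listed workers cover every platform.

3

Atlas and Comet and Flint together: Atlas ∪ Comet ∪ Flint = {R0, R1, R2, R3, R4, R5, R6} — every platform is covered.
Only Atlas contains R5, so Atlas is forced; the remaining 3 platforms need at least 2 more workers (each remaining worker adds at most 2) — so at least 3 workers are needed, and 3 is optimal.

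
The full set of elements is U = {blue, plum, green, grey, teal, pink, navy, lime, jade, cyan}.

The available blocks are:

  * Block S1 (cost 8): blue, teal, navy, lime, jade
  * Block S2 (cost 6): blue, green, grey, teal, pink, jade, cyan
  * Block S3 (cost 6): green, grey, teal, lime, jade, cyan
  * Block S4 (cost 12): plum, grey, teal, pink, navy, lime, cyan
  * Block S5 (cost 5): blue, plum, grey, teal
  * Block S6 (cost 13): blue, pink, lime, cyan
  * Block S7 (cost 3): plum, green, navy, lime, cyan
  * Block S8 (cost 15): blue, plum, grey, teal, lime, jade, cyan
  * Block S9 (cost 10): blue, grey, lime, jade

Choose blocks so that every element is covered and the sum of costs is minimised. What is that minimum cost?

9

S2, S7 together cover every element (S2 ∪ S7 = {blue, plum, green, grey, teal, pink, navy, lime, jade, cyan}); total cost 6 + 3 = 9.
No covering selection has total cost below 9.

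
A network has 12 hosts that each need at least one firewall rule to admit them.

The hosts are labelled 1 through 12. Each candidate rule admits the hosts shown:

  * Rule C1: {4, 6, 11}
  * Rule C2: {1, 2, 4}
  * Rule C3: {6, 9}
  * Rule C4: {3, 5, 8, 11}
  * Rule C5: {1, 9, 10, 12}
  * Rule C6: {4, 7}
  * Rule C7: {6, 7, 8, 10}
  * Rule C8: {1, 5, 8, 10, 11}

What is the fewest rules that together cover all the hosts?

Take {C2, C4, C5, C7}. Their union is {1, 2, 3, 4, 5, 6, 7, 8, 9, 10, 11, 12}, which is all 12 hosts.
Only C2 contains 2, so C2 is forced; the remaining 9 hosts need at least 3 more rules (each remaining rule adds at most 4) — so at least 4 rules are needed, and 4 is optimal.

4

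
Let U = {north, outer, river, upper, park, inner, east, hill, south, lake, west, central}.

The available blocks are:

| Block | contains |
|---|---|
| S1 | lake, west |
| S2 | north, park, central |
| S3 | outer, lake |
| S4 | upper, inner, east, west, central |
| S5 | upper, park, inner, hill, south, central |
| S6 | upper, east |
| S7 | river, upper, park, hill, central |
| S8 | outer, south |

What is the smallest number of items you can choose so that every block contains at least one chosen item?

4

Take H = {park, east, south, lake}. Each listed block contains at least one of these, so H is a hitting set of size 4.
The blocks S1, S2, S6, S8 are pairwise disjoint, so any hitting set needs a separate item for each — at least 4. Hence 4 is optimal.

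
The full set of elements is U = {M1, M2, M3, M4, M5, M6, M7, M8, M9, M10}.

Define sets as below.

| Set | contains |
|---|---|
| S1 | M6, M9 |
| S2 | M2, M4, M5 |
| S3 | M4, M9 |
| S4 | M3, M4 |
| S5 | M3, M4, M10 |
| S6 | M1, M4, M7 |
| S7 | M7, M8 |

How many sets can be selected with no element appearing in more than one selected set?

3

S1, S2, S7 are pairwise disjoint (S1={M6,M9}; S2={M2,M4,M5}; S7={M7,M8}).
Every remaining set overlaps one of these, and no 4 of the listed sets are pairwise disjoint, so 3 is the maximum.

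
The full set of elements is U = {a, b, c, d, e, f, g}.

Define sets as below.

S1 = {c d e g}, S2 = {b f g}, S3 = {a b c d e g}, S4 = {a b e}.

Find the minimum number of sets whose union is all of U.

Take {S2, S3}. Their union is {a, b, c, d, e, f, g}, which is all 7 elements.
No single set has all 7 elements (the largest, S3, has 6), so 2 is optimal.

2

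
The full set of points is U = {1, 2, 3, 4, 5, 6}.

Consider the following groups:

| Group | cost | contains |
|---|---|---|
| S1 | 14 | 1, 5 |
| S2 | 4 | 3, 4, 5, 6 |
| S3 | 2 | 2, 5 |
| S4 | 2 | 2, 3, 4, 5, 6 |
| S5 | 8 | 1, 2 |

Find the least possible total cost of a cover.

S4, S5 together cover every point (S4 ∪ S5 = {1, 2, 3, 4, 5, 6}); total cost 2 + 8 = 10.
No covering selection has total cost below 10.

10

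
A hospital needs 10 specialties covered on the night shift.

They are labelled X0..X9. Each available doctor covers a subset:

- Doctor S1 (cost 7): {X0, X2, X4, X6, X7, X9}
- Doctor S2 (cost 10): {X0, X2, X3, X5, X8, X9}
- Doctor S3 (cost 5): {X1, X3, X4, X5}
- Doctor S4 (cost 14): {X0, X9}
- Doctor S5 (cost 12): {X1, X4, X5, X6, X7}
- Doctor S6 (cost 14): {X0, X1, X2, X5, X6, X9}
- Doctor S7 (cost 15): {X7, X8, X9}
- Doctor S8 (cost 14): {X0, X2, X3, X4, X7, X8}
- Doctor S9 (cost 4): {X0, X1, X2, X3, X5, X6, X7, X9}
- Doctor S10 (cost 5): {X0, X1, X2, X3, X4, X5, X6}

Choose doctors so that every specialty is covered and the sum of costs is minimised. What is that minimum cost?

S8, S9 together cover every specialty (S8 ∪ S9 = {X0, X1, X2, X3, X4, X5, X6, X7, X8, X9}); total cost 14 + 4 = 18.
The greedy pick S9, S3, S2 costs 19; no covering selection beats 18.

18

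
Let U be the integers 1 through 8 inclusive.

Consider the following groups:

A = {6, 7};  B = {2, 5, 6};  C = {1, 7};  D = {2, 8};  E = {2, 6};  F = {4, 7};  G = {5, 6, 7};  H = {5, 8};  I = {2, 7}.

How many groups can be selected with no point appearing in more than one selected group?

3

C, E, H are pairwise disjoint (C={1,7}; E={2,6}; H={5,8}).
Every remaining group overlaps one of these, and no 4 of the listed groups are pairwise disjoint, so 3 is the maximum.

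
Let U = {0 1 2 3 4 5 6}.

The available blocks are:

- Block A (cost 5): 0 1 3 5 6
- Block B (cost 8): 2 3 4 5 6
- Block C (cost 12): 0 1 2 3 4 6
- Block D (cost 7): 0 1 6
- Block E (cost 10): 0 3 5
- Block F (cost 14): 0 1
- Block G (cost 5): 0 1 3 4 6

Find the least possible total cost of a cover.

A, B together cover every item (A ∪ B = {0, 1, 2, 3, 4, 5, 6}); total cost 5 + 8 = 13.
No covering selection has total cost below 13.

13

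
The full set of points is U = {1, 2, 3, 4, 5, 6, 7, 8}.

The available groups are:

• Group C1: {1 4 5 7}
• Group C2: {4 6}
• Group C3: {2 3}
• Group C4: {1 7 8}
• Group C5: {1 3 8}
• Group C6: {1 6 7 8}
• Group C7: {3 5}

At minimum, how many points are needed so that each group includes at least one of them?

3

The 3 points {1, 3, 6} hit every group.
The groups C2, C3, C4 are pairwise disjoint, so any hitting set needs a separate point for each — at least 3. Hence 3 is optimal.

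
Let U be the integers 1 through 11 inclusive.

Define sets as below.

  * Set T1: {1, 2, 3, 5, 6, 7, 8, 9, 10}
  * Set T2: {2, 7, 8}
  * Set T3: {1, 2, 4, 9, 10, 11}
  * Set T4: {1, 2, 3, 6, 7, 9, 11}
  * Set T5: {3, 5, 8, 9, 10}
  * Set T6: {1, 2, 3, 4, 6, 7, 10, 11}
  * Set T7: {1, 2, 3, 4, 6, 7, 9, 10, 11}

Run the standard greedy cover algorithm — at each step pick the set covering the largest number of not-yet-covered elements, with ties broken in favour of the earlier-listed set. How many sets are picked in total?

2

Greedy: pick T1 (covers 9 new) → pick T3 (covers 2 new). Total picks: 2.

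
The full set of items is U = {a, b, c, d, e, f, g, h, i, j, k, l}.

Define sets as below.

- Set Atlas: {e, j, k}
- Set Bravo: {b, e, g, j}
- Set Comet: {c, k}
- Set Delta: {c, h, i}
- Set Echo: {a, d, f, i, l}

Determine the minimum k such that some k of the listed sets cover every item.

Atlas, Bravo, Delta, and Echo cover everything between them: the union {a, b, c, d, e, f, g, h, i, j, k, l} is all of U.
Only Delta contains h, so Delta is forced; the remaining 9 items need at least 3 more sets (each remaining set adds at most 4) — so at least 4 sets are needed, and 4 is optimal.

4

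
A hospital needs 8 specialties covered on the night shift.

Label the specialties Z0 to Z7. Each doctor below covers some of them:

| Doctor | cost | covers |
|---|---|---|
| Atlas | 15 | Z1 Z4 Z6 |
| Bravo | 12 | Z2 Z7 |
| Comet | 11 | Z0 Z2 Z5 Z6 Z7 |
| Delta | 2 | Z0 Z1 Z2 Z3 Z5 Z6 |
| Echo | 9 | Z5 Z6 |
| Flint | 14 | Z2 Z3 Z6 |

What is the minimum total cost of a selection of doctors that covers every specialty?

28

Atlas, Comet, Delta together cover every specialty (Atlas ∪ Comet ∪ Delta = {Z0, Z1, Z2, Z3, Z4, Z5, Z6, Z7}); total cost 15 + 11 + 2 = 28.
No covering selection has total cost below 28.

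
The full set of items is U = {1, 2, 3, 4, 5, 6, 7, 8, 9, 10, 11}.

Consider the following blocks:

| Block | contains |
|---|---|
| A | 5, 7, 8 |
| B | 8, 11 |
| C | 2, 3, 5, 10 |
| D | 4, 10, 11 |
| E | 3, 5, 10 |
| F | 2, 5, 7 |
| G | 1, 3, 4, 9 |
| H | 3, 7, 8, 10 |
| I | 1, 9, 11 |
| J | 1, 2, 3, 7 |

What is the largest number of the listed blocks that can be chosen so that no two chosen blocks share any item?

B, F, G are pairwise disjoint (B={8,11}; F={2,5,7}; G={1,3,4,9}).
Every remaining block overlaps one of these, and no 4 of the listed blocks are pairwise disjoint, so 3 is the maximum.

3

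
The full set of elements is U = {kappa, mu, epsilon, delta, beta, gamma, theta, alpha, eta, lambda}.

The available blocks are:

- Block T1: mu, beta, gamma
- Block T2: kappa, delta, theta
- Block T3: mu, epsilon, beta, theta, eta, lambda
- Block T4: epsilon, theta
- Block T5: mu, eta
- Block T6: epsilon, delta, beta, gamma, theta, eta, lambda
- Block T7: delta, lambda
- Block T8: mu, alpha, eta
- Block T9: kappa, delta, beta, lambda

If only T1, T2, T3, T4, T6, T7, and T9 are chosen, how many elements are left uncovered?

1

Union of T1, T2, T3, T4, T6, T7, T9 = {kappa, mu, epsilon, delta, beta, gamma, theta, eta, lambda}.
Not covered: alpha — 1 element.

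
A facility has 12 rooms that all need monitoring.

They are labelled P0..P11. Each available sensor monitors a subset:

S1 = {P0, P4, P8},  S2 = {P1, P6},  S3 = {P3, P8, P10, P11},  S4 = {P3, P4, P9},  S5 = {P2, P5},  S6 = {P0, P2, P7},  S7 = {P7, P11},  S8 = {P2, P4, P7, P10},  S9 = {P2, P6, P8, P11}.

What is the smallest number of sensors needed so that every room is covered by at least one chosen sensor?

5

S2 and S3 and S4 and S5 and S6 together: S2 ∪ S3 ∪ S4 ∪ S5 ∪ S6 = {P0, P1, P2, P3, P4, P5, P6, P7, P8, P9, P10, P11} — every room is covered.
No 4 of the 9 sensors cover everything (all 126 combinations miss at least one room), so 5 is optimal.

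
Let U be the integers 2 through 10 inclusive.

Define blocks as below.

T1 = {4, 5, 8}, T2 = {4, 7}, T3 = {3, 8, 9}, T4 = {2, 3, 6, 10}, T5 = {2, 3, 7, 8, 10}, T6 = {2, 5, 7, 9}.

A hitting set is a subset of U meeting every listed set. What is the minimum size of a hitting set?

Take H = {4, 9, 10}. Each listed block contains at least one of these, so H is a hitting set of size 3.
No choice of 2 points meets every block, so 3 is the minimum.

3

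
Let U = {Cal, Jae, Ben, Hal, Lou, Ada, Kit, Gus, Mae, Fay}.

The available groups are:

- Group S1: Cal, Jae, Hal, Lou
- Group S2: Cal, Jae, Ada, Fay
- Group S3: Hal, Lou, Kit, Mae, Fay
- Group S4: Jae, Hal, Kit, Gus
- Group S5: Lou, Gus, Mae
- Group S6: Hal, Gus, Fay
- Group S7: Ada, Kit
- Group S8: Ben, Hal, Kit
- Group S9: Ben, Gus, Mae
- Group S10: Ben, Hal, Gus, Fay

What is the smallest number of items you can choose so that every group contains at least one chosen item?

3

H = {Cal, Kit, Gus} meets every group (each contains at least one member of H), and |H| = 3.
The groups S2, S5, S8 are pairwise disjoint, so any hitting set needs a separate item for each — at least 3. Hence 3 is optimal.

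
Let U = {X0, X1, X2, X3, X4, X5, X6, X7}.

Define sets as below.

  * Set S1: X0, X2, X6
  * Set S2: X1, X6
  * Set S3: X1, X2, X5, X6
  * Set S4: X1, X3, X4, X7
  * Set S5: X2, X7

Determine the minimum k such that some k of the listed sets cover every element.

3

Take {S1, S3, S4}. Their union is {X0, X1, X2, X3, X4, X5, X6, X7}, which is all 8 elements.
Only S1 contains X0, so S1 is forced; the remaining 5 elements need at least 2 more sets (each remaining set adds at most 4) — so at least 3 sets are needed, and 3 is optimal.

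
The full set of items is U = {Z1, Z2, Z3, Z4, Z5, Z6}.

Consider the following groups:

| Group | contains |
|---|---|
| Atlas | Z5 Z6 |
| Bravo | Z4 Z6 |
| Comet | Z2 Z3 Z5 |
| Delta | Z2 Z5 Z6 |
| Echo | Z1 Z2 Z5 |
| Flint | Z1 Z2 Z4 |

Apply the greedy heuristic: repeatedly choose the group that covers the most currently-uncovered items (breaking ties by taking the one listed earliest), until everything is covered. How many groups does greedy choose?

3

Greedy: pick Comet (covers 3 new) → pick Bravo (covers 2 new) → pick Echo (covers 1 new). Total picks: 3.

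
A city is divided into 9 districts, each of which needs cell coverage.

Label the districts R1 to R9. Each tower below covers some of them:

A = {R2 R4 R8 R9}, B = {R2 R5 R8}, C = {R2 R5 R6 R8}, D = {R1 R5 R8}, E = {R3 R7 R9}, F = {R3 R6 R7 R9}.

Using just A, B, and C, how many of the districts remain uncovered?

Union of A, B, C = {R2, R4, R5, R6, R8, R9}.
Not covered: R1, R3, R7 — 3 districts.

3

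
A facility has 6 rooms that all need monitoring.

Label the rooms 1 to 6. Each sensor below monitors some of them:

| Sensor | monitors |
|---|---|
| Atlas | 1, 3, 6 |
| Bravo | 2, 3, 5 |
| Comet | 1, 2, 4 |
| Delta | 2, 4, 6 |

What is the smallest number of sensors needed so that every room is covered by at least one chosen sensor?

3

Take {Atlas, Bravo, Delta}. Their union is {1, 2, 3, 4, 5, 6}, which is all 6 rooms.
Only Bravo contains 5, so Bravo is forced; the remaining 3 rooms need at least 2 more sensors (each remaining sensor adds at most 2) — so at least 3 sensors are needed, and 3 is optimal.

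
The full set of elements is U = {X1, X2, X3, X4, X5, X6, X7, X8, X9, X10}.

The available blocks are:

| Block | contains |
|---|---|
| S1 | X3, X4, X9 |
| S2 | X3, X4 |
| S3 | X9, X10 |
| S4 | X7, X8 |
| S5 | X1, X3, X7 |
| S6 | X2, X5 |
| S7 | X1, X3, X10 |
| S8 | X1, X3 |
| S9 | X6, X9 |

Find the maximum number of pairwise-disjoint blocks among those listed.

4

S2, S4, S6, S9 are pairwise disjoint (S2={X3,X4}; S4={X7,X8}; S6={X2,X5}; S9={X6,X9}).
Every remaining block overlaps one of these, and no 5 of the listed blocks are pairwise disjoint, so 4 is the maximum.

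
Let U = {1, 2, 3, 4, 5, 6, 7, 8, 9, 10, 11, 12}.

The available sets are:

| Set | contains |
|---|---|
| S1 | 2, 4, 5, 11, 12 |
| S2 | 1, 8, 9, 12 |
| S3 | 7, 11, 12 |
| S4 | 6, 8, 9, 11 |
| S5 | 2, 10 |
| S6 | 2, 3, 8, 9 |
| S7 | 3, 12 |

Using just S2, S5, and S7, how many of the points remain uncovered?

5

Union of S2, S5, S7 = {1, 2, 3, 8, 9, 10, 12}.
Not covered: 4, 5, 6, 7, 11 — 5 points.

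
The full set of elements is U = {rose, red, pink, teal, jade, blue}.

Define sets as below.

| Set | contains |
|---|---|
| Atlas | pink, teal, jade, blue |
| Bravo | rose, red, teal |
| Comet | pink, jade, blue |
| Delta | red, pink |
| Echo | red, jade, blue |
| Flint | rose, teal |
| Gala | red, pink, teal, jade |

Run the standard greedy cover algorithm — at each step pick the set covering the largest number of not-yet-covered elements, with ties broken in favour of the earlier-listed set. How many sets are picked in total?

Greedy: pick Atlas (covers 4 new) → pick Bravo (covers 2 new). Total picks: 2.

2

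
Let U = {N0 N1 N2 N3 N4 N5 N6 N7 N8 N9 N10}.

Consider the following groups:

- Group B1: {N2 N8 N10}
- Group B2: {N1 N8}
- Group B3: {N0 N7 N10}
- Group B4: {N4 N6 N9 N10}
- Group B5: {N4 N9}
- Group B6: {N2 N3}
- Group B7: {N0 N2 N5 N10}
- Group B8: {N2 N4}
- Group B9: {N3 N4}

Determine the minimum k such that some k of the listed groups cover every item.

5

B2, B3, B4, B6, and B7 cover everything between them: the union {N0, N1, N2, N3, N4, N5, N6, N7, N8, N9, N10} is all of U.
No 4 of the 9 groups cover everything (all 126 combinations miss at least one item), so 5 is optimal.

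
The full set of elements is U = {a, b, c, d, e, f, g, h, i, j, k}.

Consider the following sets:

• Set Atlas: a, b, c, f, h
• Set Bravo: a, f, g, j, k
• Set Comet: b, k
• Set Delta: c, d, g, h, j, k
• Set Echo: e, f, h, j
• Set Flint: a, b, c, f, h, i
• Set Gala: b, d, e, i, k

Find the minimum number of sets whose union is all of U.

3

Atlas and Delta and Gala together: Atlas ∪ Delta ∪ Gala = {a, b, c, d, e, f, g, h, i, j, k} — every element is covered.
No 2 of the 7 sets cover everything (all 21 combinations miss at least one element), so 3 is optimal.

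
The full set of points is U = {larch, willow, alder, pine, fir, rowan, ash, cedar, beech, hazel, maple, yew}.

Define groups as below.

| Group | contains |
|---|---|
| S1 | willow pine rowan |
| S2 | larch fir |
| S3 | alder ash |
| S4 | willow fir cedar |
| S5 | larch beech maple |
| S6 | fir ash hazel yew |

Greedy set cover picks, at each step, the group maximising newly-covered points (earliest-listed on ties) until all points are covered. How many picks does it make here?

Greedy: pick S6 (covers 4 new) → pick S1 (covers 3 new) → pick S5 (covers 3 new) → pick S3 (covers 1 new) → pick S4 (covers 1 new). Total picks: 5.

5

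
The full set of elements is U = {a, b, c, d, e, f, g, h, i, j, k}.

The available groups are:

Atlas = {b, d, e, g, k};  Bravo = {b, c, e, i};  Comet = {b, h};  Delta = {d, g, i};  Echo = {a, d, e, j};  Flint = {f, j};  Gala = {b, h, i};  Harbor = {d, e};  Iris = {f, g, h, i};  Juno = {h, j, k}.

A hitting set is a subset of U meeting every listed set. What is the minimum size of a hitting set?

4

The 4 elements {e, f, h, i} hit every group.
No choice of 3 elements meets every group, so 4 is the minimum.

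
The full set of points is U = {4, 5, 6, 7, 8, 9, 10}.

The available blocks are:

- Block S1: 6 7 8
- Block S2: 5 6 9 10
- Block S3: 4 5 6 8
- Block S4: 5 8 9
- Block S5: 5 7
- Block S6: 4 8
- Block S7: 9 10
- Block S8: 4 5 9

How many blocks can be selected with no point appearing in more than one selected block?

S5, S6, S7 are pairwise disjoint (S5={5,7}; S6={4,8}; S7={9,10}).
Every remaining block overlaps one of these, and no 4 of the listed blocks are pairwise disjoint, so 3 is the maximum.

3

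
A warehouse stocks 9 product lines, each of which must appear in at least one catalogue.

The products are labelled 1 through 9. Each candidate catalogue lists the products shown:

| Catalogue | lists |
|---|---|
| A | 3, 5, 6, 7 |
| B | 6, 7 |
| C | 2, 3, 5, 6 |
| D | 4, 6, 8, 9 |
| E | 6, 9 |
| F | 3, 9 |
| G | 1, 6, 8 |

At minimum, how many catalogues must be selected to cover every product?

4

Take {B, C, D, G}. Their union is {1, 2, 3, 4, 5, 6, 7, 8, 9}, which is all 9 products.
No 3 of the 7 catalogues cover everything (all 35 combinations miss at least one product), so 4 is optimal.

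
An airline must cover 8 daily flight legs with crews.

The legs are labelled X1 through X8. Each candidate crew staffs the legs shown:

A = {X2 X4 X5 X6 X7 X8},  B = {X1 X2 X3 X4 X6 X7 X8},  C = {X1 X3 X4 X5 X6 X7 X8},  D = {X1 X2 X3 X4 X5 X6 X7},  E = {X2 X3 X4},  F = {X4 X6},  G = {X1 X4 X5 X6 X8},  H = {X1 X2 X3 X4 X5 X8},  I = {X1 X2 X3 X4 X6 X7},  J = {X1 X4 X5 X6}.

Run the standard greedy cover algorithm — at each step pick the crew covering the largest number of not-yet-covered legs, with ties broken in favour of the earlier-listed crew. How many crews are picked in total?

Greedy: pick B (covers 7 new) → pick A (covers 1 new). Total picks: 2.

2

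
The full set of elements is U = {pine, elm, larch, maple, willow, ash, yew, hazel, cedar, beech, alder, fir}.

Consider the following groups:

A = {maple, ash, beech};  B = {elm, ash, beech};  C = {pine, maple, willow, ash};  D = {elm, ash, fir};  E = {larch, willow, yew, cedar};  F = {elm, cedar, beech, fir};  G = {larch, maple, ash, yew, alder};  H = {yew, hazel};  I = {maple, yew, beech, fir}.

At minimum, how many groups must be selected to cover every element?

Take {C, F, G, H}. Their union is {pine, elm, larch, maple, willow, ash, yew, hazel, cedar, beech, alder, fir}, which is all 12 elements.
Only H contains hazel, so H is forced; the remaining 10 elements need at least 3 more groups (each remaining group adds at most 4) — so at least 4 groups are needed, and 4 is optimal.

4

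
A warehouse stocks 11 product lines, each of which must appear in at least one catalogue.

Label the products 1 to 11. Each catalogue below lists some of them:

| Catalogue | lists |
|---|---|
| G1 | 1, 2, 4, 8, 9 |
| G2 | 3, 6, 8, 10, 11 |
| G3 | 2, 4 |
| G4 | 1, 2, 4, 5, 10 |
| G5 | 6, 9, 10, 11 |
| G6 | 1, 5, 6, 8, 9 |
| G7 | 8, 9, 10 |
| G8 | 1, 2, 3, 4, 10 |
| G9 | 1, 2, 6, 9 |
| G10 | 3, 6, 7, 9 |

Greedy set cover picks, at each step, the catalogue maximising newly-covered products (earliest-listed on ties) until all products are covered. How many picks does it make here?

Greedy: pick G1 (covers 5 new) → pick G2 (covers 4 new) → pick G4 (covers 1 new) → pick G10 (covers 1 new). Total picks: 4.
(The true minimum cover uses only 3 catalogues, so greedy is not optimal here.)

4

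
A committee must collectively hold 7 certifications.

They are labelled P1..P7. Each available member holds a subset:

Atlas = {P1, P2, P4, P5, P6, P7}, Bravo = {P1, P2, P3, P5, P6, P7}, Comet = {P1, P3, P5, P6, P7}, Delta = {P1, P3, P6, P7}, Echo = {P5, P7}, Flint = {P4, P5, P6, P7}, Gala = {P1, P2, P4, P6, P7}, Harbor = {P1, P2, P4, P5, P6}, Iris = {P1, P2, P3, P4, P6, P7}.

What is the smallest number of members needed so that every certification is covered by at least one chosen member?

2

Take {Atlas, Iris}. Their union is {P1, P2, P3, P4, P5, P6, P7}, which is all 7 certifications.
No single member has all 7 certifications (the largest, Atlas, has 6), so 2 is optimal.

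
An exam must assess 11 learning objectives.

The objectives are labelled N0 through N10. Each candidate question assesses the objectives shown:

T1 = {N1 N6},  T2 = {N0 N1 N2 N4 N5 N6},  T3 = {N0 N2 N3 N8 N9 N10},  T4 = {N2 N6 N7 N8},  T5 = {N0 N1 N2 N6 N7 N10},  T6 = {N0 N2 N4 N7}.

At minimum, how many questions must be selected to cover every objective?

Take {T2, T3, T5}. Their union is {N0, N1, N2, N3, N4, N5, N6, N7, N8, N9, N10}, which is all 11 objectives.
Only T3 contains N3, so T3 is forced; the remaining 5 objectives need at least 2 more questions (each remaining question adds at most 4) — so at least 3 questions are needed, and 3 is optimal.

3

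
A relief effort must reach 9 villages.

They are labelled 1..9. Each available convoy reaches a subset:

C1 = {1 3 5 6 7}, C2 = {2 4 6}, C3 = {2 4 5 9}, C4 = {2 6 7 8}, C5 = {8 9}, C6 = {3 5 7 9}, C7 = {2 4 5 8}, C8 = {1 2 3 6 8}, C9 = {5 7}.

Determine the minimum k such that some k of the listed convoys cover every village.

3

Take {C1, C3, C4}. Their union is {1, 2, 3, 4, 5, 6, 7, 8, 9}, which is all 9 villages.
No 2 of the 9 convoys cover everything (all 36 combinations miss at least one village), so 3 is optimal.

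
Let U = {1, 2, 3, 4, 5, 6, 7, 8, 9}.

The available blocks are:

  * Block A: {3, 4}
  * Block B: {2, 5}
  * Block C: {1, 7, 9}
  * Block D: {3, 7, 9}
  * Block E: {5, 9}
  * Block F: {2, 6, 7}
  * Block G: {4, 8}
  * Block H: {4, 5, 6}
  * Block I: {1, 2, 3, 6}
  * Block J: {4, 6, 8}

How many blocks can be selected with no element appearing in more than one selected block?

B, C, G are pairwise disjoint (B={2,5}; C={1,7,9}; G={4,8}).
Every remaining block overlaps one of these, and no 4 of the listed blocks are pairwise disjoint, so 3 is the maximum.

3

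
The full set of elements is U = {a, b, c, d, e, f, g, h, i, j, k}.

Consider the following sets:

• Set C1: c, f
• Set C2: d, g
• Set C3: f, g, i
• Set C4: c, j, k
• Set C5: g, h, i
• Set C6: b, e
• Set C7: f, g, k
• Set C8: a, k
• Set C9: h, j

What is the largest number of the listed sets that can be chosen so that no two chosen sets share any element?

5

C1, C2, C6, C8, C9 are pairwise disjoint (C1={c,f}; C2={d,g}; C6={b,e}; C8={a,k}; C9={h,j}).
Every remaining set overlaps one of these, and no 6 of the listed sets are pairwise disjoint, so 5 is the maximum.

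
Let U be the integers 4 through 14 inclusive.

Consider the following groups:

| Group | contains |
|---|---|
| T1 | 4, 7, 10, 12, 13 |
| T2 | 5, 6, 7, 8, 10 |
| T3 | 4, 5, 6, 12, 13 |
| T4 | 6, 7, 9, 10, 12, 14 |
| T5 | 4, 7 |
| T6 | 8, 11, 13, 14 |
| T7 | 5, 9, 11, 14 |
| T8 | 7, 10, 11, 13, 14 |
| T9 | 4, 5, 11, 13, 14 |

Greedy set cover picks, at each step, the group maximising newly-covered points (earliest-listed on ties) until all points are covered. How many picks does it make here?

3

Greedy: pick T4 (covers 6 new) → pick T9 (covers 4 new) → pick T2 (covers 1 new). Total picks: 3.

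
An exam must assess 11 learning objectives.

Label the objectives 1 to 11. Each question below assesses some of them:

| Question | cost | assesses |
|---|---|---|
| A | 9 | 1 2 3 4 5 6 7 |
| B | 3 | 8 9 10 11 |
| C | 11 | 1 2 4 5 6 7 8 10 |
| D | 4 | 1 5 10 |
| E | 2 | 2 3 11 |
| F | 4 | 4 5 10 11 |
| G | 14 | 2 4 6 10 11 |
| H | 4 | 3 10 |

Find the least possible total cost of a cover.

12

A, B together cover every objective (A ∪ B = {1, 2, 3, 4, 5, 6, 7, 8, 9, 10, 11}); total cost 9 + 3 = 12.
The greedy pick E, B, A costs 14; no covering selection beats 12.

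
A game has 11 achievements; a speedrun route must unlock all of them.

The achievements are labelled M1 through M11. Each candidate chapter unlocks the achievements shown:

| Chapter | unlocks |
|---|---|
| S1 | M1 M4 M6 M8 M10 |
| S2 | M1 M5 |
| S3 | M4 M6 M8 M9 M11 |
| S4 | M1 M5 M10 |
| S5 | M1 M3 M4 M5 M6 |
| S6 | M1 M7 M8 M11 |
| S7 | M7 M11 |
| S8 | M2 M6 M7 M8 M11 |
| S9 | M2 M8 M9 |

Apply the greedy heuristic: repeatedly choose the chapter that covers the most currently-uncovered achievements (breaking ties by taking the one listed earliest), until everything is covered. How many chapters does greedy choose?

Greedy: pick S1 (covers 5 new) → pick S8 (covers 3 new) → pick S5 (covers 2 new) → pick S3 (covers 1 new). Total picks: 4.

4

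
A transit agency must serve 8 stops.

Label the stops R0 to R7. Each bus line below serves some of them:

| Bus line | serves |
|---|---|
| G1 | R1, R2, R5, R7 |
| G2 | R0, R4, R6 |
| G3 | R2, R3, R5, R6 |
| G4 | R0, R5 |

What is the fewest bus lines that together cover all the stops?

Take {G1, G2, G3}. Their union is {R0, R1, R2, R3, R4, R5, R6, R7}, which is all 8 stops.
Only G1 contains R1, so G1 is forced; the remaining 4 stops need at least 2 more bus lines (each remaining bus line adds at most 3) — so at least 3 bus lines are needed, and 3 is optimal.

3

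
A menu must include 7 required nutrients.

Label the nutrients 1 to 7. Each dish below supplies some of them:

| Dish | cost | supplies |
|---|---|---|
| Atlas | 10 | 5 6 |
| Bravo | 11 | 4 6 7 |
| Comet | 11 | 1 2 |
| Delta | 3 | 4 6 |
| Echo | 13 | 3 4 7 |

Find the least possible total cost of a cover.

34

Atlas, Comet, Echo together cover every nutrient (Atlas ∪ Comet ∪ Echo = {1, 2, 3, 4, 5, 6, 7}); total cost 10 + 11 + 13 = 34.
The greedy pick Delta, Comet, Echo, Atlas costs 37; no covering selection beats 34.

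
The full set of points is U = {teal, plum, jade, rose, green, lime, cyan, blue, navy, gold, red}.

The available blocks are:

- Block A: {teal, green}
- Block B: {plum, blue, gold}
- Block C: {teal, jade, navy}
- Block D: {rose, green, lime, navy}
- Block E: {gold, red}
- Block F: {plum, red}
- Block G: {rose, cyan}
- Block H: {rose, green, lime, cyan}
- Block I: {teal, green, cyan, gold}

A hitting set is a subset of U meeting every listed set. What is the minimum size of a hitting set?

Take T = {teal, plum, rose, red}. Each listed block contains at least one of these, so T is a hitting set of size 4.
No choice of 3 points meets every block, so 4 is the minimum.

4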